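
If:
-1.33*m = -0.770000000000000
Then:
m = 0.58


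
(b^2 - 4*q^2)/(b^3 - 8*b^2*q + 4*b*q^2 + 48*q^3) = (b - 2*q)/(b^2 - 10*b*q + 24*q^2)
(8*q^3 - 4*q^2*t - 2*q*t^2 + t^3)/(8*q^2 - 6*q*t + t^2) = (4*q^2 - t^2)/(4*q - t)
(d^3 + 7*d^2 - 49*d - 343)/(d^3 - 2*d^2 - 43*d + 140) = (d^2 - 49)/(d^2 - 9*d + 20)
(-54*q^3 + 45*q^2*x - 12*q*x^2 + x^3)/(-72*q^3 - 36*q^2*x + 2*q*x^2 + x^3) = (9*q^2 - 6*q*x + x^2)/(12*q^2 + 8*q*x + x^2)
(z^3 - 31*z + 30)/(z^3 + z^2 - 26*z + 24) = (z - 5)/(z - 4)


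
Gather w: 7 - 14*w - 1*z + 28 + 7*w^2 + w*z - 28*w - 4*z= 7*w^2 + w*(z - 42) - 5*z + 35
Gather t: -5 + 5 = 0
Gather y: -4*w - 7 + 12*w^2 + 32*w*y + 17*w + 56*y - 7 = 12*w^2 + 13*w + y*(32*w + 56) - 14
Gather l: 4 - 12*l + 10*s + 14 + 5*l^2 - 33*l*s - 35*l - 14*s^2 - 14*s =5*l^2 + l*(-33*s - 47) - 14*s^2 - 4*s + 18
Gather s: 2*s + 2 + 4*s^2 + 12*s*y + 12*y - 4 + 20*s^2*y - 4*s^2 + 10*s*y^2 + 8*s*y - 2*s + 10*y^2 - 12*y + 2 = 20*s^2*y + s*(10*y^2 + 20*y) + 10*y^2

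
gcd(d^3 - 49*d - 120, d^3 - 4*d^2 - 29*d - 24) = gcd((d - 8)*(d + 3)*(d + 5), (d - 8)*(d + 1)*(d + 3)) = d^2 - 5*d - 24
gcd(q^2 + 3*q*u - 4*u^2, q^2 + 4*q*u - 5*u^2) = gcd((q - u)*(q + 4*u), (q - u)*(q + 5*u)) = q - u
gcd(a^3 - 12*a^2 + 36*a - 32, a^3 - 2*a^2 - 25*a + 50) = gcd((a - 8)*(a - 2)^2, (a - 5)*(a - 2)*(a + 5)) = a - 2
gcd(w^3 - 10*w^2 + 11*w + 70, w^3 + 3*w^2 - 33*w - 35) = w - 5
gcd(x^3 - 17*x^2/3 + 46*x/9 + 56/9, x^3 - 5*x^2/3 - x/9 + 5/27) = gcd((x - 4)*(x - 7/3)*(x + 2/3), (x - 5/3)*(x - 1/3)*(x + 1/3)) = 1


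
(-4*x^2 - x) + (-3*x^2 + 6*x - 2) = -7*x^2 + 5*x - 2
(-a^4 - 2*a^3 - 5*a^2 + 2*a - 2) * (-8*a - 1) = 8*a^5 + 17*a^4 + 42*a^3 - 11*a^2 + 14*a + 2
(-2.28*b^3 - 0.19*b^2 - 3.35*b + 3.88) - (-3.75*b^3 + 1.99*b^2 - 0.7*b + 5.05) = 1.47*b^3 - 2.18*b^2 - 2.65*b - 1.17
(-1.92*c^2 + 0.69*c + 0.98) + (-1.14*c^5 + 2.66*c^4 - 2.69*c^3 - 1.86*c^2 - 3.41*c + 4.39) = -1.14*c^5 + 2.66*c^4 - 2.69*c^3 - 3.78*c^2 - 2.72*c + 5.37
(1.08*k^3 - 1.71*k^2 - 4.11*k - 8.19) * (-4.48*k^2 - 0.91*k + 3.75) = -4.8384*k^5 + 6.678*k^4 + 24.0189*k^3 + 34.0188*k^2 - 7.9596*k - 30.7125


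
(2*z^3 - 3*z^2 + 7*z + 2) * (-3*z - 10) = -6*z^4 - 11*z^3 + 9*z^2 - 76*z - 20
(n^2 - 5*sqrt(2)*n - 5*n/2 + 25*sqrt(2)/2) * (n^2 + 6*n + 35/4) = n^4 - 5*sqrt(2)*n^3 + 7*n^3/2 - 35*sqrt(2)*n^2/2 - 25*n^2/4 - 175*n/8 + 125*sqrt(2)*n/4 + 875*sqrt(2)/8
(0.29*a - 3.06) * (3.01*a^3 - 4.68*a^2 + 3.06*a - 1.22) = 0.8729*a^4 - 10.5678*a^3 + 15.2082*a^2 - 9.7174*a + 3.7332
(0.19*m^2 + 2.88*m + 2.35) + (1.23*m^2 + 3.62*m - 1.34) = 1.42*m^2 + 6.5*m + 1.01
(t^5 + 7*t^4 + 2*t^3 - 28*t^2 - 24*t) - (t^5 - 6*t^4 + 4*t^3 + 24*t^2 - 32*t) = 13*t^4 - 2*t^3 - 52*t^2 + 8*t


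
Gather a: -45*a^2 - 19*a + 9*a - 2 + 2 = -45*a^2 - 10*a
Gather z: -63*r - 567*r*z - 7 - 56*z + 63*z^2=-63*r + 63*z^2 + z*(-567*r - 56) - 7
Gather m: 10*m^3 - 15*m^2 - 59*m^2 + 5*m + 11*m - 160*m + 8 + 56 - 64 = 10*m^3 - 74*m^2 - 144*m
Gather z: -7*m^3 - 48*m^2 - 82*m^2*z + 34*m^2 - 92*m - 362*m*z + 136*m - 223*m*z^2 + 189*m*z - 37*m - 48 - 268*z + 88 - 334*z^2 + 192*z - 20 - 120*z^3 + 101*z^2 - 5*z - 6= -7*m^3 - 14*m^2 + 7*m - 120*z^3 + z^2*(-223*m - 233) + z*(-82*m^2 - 173*m - 81) + 14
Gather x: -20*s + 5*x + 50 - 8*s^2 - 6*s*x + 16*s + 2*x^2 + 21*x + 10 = -8*s^2 - 4*s + 2*x^2 + x*(26 - 6*s) + 60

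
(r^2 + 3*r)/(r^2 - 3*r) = (r + 3)/(r - 3)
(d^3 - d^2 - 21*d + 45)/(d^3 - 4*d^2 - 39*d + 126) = (d^2 + 2*d - 15)/(d^2 - d - 42)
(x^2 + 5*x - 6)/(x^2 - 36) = (x - 1)/(x - 6)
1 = 1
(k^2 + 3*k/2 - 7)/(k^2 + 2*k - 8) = (k + 7/2)/(k + 4)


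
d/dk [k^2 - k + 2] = 2*k - 1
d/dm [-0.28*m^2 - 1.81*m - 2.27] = -0.56*m - 1.81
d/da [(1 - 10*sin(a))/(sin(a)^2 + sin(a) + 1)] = (10*sin(a)^2 - 2*sin(a) - 11)*cos(a)/(sin(a)^2 + sin(a) + 1)^2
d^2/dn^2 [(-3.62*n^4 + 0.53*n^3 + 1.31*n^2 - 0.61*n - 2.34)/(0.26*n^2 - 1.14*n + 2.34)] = (-0.489424*n^6 + 6.437808*n^5 - 41.44176*n^4 + 155.93416*n^3 - 252.07416*n^2 + 23.800608*n + 7.856784)/(0.017576*n^6 - 0.231192*n^5 + 1.48824*n^4 - 5.643*n^3 + 13.39416*n^2 - 18.726552*n + 12.812904)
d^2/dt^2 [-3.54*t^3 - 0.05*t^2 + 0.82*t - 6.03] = -21.24*t - 0.1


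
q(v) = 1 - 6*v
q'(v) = -6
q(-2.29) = 14.74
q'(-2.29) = -6.00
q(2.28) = -12.68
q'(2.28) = -6.00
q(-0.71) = 5.26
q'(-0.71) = -6.00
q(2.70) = -15.20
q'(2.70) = -6.00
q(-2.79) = 17.74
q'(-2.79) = -6.00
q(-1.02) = 7.12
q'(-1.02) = -6.00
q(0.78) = -3.68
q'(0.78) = -6.00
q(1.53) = -8.18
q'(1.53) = -6.00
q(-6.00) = 37.00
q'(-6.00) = -6.00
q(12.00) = -71.00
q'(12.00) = -6.00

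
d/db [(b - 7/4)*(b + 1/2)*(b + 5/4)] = 3*b^2 - 39/16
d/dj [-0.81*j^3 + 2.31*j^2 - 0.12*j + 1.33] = -2.43*j^2 + 4.62*j - 0.12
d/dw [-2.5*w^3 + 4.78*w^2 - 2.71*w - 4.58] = -7.5*w^2 + 9.56*w - 2.71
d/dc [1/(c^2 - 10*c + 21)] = 2*(5 - c)/(c^2 - 10*c + 21)^2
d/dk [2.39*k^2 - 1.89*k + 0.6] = 4.78*k - 1.89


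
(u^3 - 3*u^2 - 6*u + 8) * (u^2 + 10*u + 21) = u^5 + 7*u^4 - 15*u^3 - 115*u^2 - 46*u + 168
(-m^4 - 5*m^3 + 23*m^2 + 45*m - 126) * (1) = -m^4 - 5*m^3 + 23*m^2 + 45*m - 126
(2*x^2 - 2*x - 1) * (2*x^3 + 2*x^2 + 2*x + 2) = 4*x^5 - 2*x^3 - 2*x^2 - 6*x - 2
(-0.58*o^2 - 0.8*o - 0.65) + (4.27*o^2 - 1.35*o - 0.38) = 3.69*o^2 - 2.15*o - 1.03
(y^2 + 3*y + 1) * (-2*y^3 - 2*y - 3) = -2*y^5 - 6*y^4 - 4*y^3 - 9*y^2 - 11*y - 3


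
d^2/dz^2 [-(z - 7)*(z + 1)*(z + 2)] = 8 - 6*z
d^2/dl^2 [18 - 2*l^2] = -4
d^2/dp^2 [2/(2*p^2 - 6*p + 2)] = 2*(-p^2 + 3*p + (2*p - 3)^2 - 1)/(p^2 - 3*p + 1)^3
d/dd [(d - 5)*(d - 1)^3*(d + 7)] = 5*d^4 - 4*d^3 - 114*d^2 + 220*d - 107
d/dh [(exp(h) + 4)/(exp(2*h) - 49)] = (-2*(exp(h) + 4)*exp(h) + exp(2*h) - 49)*exp(h)/(exp(2*h) - 49)^2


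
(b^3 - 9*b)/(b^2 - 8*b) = (b^2 - 9)/(b - 8)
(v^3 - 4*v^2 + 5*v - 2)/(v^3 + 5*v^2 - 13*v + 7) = (v - 2)/(v + 7)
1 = 1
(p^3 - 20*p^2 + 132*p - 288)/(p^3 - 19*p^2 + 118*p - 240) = (p - 6)/(p - 5)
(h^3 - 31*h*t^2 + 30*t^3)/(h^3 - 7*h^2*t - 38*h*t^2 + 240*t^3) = (-h + t)/(-h + 8*t)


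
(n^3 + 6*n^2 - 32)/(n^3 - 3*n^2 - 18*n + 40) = (n + 4)/(n - 5)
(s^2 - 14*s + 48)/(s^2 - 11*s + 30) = (s - 8)/(s - 5)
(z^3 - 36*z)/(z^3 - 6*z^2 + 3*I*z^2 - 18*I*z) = (z + 6)/(z + 3*I)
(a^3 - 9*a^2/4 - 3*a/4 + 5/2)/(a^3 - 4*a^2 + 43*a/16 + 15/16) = 4*(a^2 - a - 2)/(4*a^2 - 11*a - 3)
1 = 1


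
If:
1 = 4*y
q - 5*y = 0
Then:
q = 5/4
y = 1/4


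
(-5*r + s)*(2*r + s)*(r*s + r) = -10*r^3*s - 10*r^3 - 3*r^2*s^2 - 3*r^2*s + r*s^3 + r*s^2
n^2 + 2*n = n*(n + 2)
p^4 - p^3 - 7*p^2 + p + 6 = (p - 3)*(p - 1)*(p + 1)*(p + 2)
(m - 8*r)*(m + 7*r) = m^2 - m*r - 56*r^2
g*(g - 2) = g^2 - 2*g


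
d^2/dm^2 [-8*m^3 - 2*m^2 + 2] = -48*m - 4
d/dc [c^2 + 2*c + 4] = 2*c + 2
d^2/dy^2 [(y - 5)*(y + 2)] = 2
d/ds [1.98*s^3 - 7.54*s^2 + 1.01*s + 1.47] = 5.94*s^2 - 15.08*s + 1.01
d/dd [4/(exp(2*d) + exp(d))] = 4*(-2*exp(d) - 1)*exp(-d)/(exp(d) + 1)^2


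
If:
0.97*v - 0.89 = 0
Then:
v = 0.92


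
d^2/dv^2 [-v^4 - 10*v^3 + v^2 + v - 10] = -12*v^2 - 60*v + 2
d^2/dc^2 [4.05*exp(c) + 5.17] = 4.05*exp(c)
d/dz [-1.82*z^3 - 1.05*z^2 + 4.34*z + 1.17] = -5.46*z^2 - 2.1*z + 4.34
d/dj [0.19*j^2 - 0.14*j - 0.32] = 0.38*j - 0.14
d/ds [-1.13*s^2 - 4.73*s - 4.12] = -2.26*s - 4.73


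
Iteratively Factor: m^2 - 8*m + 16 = (m - 4)*(m - 4)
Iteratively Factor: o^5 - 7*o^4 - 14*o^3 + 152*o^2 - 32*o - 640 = (o + 2)*(o^4 - 9*o^3 + 4*o^2 + 144*o - 320) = (o + 2)*(o + 4)*(o^3 - 13*o^2 + 56*o - 80) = (o - 5)*(o + 2)*(o + 4)*(o^2 - 8*o + 16) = (o - 5)*(o - 4)*(o + 2)*(o + 4)*(o - 4)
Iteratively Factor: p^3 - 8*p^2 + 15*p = (p - 3)*(p^2 - 5*p) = (p - 5)*(p - 3)*(p)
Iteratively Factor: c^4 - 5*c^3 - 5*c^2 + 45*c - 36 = (c - 1)*(c^3 - 4*c^2 - 9*c + 36) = (c - 4)*(c - 1)*(c^2 - 9) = (c - 4)*(c - 3)*(c - 1)*(c + 3)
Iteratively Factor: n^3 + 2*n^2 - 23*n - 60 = (n - 5)*(n^2 + 7*n + 12) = (n - 5)*(n + 3)*(n + 4)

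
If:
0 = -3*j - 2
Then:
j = -2/3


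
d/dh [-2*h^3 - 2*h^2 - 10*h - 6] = -6*h^2 - 4*h - 10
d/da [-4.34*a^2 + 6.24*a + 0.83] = 6.24 - 8.68*a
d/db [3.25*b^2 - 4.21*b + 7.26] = 6.5*b - 4.21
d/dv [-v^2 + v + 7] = 1 - 2*v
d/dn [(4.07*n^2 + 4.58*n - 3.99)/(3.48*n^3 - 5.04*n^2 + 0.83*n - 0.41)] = (-14.1636*n^4 - 31.8768*n^3 + 68.1169*n^2 - 43.5566*n + 1.4339)/(12.1104*n^6 - 35.0784*n^5 + 31.1784*n^4 - 11.22*n^3 + 4.8217*n^2 - 0.6806*n + 0.1681)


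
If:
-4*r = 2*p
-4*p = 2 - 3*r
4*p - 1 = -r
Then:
No Solution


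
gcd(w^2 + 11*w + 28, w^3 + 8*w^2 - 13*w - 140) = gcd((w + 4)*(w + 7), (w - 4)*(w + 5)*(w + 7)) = w + 7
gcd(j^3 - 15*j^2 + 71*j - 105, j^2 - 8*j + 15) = j^2 - 8*j + 15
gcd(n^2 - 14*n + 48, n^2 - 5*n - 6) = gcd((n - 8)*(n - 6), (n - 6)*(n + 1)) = n - 6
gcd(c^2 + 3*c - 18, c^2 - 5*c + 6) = c - 3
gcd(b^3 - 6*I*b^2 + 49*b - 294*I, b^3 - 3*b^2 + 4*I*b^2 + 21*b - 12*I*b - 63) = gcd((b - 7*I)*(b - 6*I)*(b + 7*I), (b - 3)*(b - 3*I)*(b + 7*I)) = b + 7*I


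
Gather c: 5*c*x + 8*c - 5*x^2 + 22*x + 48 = c*(5*x + 8) - 5*x^2 + 22*x + 48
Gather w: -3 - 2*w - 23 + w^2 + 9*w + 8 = w^2 + 7*w - 18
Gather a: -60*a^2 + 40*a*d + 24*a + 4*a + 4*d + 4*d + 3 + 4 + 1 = -60*a^2 + a*(40*d + 28) + 8*d + 8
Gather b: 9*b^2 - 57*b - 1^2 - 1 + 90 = 9*b^2 - 57*b + 88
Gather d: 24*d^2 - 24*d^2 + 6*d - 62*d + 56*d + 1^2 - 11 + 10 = 0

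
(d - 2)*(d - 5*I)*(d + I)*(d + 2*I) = d^4 - 2*d^3 - 2*I*d^3 + 13*d^2 + 4*I*d^2 - 26*d + 10*I*d - 20*I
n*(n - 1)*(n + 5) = n^3 + 4*n^2 - 5*n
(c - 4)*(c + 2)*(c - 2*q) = c^3 - 2*c^2*q - 2*c^2 + 4*c*q - 8*c + 16*q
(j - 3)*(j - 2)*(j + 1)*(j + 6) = j^4 + 2*j^3 - 23*j^2 + 12*j + 36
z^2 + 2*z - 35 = (z - 5)*(z + 7)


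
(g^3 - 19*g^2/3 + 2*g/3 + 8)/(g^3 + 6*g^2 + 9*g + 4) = (g^2 - 22*g/3 + 8)/(g^2 + 5*g + 4)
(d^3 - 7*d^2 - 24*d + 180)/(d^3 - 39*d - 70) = (d^2 - 12*d + 36)/(d^2 - 5*d - 14)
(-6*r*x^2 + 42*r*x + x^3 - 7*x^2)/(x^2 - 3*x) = (-6*r*x + 42*r + x^2 - 7*x)/(x - 3)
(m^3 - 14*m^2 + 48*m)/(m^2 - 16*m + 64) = m*(m - 6)/(m - 8)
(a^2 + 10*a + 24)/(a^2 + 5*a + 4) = (a + 6)/(a + 1)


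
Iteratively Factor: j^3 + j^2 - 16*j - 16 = (j + 1)*(j^2 - 16) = (j - 4)*(j + 1)*(j + 4)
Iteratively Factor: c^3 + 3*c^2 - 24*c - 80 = (c - 5)*(c^2 + 8*c + 16) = (c - 5)*(c + 4)*(c + 4)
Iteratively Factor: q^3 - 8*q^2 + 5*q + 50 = (q - 5)*(q^2 - 3*q - 10) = (q - 5)*(q + 2)*(q - 5)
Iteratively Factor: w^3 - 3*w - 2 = (w + 1)*(w^2 - w - 2) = (w - 2)*(w + 1)*(w + 1)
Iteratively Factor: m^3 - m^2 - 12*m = (m + 3)*(m^2 - 4*m) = m*(m + 3)*(m - 4)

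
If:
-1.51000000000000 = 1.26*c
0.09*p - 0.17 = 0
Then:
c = -1.20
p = 1.89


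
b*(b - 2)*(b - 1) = b^3 - 3*b^2 + 2*b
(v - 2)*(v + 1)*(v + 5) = v^3 + 4*v^2 - 7*v - 10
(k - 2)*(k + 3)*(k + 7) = k^3 + 8*k^2 + k - 42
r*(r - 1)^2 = r^3 - 2*r^2 + r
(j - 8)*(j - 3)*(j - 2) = j^3 - 13*j^2 + 46*j - 48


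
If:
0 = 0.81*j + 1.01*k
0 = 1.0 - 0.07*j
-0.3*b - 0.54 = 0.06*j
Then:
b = -4.66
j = 14.29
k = -11.46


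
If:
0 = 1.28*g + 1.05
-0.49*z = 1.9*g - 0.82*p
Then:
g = -0.82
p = 0.597560975609756*z - 1.90072408536585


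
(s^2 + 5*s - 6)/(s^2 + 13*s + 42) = (s - 1)/(s + 7)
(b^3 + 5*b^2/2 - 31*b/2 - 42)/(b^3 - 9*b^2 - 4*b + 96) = (b + 7/2)/(b - 8)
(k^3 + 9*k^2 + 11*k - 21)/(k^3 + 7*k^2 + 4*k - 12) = (k^2 + 10*k + 21)/(k^2 + 8*k + 12)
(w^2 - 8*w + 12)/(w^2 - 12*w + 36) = (w - 2)/(w - 6)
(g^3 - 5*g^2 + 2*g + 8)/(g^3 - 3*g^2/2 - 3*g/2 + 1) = 2*(g - 4)/(2*g - 1)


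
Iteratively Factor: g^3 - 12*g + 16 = (g - 2)*(g^2 + 2*g - 8) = (g - 2)^2*(g + 4)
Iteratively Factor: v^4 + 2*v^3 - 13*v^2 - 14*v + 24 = (v + 2)*(v^3 - 13*v + 12) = (v - 1)*(v + 2)*(v^2 + v - 12) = (v - 1)*(v + 2)*(v + 4)*(v - 3)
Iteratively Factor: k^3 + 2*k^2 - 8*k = (k)*(k^2 + 2*k - 8) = k*(k + 4)*(k - 2)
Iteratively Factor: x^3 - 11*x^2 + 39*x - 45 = (x - 5)*(x^2 - 6*x + 9) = (x - 5)*(x - 3)*(x - 3)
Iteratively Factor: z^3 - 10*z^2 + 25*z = (z - 5)*(z^2 - 5*z) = (z - 5)^2*(z)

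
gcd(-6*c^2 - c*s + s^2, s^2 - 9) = 1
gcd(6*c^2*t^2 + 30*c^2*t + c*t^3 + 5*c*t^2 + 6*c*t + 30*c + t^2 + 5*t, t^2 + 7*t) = 1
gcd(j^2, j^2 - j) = j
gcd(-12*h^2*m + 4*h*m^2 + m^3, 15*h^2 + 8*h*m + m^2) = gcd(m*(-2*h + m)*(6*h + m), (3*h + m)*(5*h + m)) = 1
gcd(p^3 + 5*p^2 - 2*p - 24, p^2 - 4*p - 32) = p + 4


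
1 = 1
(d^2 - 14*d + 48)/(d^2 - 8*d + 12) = (d - 8)/(d - 2)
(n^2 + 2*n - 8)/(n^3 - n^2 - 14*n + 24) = 1/(n - 3)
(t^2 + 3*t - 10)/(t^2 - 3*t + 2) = (t + 5)/(t - 1)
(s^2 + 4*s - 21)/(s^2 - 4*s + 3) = (s + 7)/(s - 1)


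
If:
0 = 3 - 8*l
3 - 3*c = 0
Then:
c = 1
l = 3/8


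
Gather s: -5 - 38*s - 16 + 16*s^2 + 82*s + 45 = 16*s^2 + 44*s + 24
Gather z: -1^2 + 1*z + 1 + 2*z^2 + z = 2*z^2 + 2*z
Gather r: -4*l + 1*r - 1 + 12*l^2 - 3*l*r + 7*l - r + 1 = 12*l^2 - 3*l*r + 3*l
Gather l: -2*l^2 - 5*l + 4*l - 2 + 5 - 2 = -2*l^2 - l + 1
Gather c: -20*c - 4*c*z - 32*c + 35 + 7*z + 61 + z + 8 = c*(-4*z - 52) + 8*z + 104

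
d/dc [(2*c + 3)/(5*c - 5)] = -1/(c - 1)^2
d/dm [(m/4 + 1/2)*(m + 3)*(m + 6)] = 3*m^2/4 + 11*m/2 + 9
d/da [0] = 0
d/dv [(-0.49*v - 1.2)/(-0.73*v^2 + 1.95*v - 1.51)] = (-0.3577*v^2 - 1.752*v + 3.0799)/(0.5329*v^4 - 2.847*v^3 + 6.0071*v^2 - 5.889*v + 2.2801)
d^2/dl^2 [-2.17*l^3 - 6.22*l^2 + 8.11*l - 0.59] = -13.02*l - 12.44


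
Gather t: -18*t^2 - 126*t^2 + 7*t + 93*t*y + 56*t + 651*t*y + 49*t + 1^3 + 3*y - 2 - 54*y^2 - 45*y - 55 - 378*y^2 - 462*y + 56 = -144*t^2 + t*(744*y + 112) - 432*y^2 - 504*y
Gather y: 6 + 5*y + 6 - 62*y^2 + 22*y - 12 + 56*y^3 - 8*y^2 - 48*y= 56*y^3 - 70*y^2 - 21*y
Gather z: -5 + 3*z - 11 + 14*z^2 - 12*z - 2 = 14*z^2 - 9*z - 18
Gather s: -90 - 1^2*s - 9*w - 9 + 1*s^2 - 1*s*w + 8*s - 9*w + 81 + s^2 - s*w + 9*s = 2*s^2 + s*(16 - 2*w) - 18*w - 18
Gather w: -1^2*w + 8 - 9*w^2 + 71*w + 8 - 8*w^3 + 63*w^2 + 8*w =-8*w^3 + 54*w^2 + 78*w + 16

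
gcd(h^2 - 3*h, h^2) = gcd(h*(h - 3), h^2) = h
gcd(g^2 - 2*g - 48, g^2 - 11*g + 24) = g - 8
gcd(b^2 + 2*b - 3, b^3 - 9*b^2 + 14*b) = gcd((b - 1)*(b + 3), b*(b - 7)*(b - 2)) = 1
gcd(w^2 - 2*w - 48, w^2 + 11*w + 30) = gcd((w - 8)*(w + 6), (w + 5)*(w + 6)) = w + 6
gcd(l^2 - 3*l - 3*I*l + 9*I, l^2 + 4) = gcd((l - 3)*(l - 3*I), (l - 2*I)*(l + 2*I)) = 1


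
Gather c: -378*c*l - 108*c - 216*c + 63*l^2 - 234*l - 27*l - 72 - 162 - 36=c*(-378*l - 324) + 63*l^2 - 261*l - 270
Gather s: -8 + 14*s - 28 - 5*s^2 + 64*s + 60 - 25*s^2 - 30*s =-30*s^2 + 48*s + 24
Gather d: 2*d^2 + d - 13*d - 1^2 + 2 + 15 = 2*d^2 - 12*d + 16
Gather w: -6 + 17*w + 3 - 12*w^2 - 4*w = -12*w^2 + 13*w - 3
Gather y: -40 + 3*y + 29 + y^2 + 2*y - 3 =y^2 + 5*y - 14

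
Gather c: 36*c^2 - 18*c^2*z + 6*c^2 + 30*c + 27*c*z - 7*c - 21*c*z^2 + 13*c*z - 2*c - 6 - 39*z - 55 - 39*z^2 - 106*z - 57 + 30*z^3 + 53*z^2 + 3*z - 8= c^2*(42 - 18*z) + c*(-21*z^2 + 40*z + 21) + 30*z^3 + 14*z^2 - 142*z - 126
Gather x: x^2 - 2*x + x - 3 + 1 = x^2 - x - 2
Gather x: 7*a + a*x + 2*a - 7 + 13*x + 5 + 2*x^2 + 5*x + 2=9*a + 2*x^2 + x*(a + 18)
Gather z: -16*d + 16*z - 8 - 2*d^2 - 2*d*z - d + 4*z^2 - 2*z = -2*d^2 - 17*d + 4*z^2 + z*(14 - 2*d) - 8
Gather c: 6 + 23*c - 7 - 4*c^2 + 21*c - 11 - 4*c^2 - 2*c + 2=-8*c^2 + 42*c - 10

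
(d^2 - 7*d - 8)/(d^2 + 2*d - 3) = (d^2 - 7*d - 8)/(d^2 + 2*d - 3)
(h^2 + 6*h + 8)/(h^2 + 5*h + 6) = (h + 4)/(h + 3)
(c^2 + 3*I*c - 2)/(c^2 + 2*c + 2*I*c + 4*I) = (c + I)/(c + 2)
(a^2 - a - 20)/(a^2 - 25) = (a + 4)/(a + 5)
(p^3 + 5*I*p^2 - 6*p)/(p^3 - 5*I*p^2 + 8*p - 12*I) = p*(p + 3*I)/(p^2 - 7*I*p - 6)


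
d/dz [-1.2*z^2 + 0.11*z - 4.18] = 0.11 - 2.4*z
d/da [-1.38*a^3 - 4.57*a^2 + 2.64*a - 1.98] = -4.14*a^2 - 9.14*a + 2.64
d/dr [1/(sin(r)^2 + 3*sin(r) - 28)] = -(2*sin(r) + 3)*cos(r)/(sin(r)^2 + 3*sin(r) - 28)^2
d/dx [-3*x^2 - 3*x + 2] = -6*x - 3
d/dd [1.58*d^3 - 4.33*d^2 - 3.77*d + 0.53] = 4.74*d^2 - 8.66*d - 3.77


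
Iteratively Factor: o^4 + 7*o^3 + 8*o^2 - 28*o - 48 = (o + 3)*(o^3 + 4*o^2 - 4*o - 16) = (o + 2)*(o + 3)*(o^2 + 2*o - 8) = (o - 2)*(o + 2)*(o + 3)*(o + 4)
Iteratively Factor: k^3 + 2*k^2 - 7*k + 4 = (k - 1)*(k^2 + 3*k - 4) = (k - 1)*(k + 4)*(k - 1)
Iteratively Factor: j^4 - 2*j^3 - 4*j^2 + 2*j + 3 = (j + 1)*(j^3 - 3*j^2 - j + 3) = (j - 1)*(j + 1)*(j^2 - 2*j - 3) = (j - 1)*(j + 1)^2*(j - 3)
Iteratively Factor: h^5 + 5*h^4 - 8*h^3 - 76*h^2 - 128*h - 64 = (h + 4)*(h^4 + h^3 - 12*h^2 - 28*h - 16) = (h + 2)*(h + 4)*(h^3 - h^2 - 10*h - 8) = (h - 4)*(h + 2)*(h + 4)*(h^2 + 3*h + 2) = (h - 4)*(h + 1)*(h + 2)*(h + 4)*(h + 2)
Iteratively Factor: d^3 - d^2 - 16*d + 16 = (d - 1)*(d^2 - 16) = (d - 1)*(d + 4)*(d - 4)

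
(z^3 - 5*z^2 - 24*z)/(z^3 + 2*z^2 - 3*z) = (z - 8)/(z - 1)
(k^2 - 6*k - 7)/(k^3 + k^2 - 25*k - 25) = (k - 7)/(k^2 - 25)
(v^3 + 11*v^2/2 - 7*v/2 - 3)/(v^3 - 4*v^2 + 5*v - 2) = (v^2 + 13*v/2 + 3)/(v^2 - 3*v + 2)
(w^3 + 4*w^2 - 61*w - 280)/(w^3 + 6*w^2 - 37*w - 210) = (w - 8)/(w - 6)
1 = 1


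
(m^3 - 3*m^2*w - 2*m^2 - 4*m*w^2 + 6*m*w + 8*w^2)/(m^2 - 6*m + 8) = (m^2 - 3*m*w - 4*w^2)/(m - 4)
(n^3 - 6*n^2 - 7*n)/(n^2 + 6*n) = (n^2 - 6*n - 7)/(n + 6)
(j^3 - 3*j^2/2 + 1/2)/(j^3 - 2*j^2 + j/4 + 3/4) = 2*(j - 1)/(2*j - 3)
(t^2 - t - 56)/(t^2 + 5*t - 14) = (t - 8)/(t - 2)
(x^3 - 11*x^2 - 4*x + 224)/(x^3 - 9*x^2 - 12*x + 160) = (x - 7)/(x - 5)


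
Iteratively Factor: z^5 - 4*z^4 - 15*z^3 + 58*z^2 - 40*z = (z - 2)*(z^4 - 2*z^3 - 19*z^2 + 20*z) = (z - 2)*(z - 1)*(z^3 - z^2 - 20*z) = z*(z - 2)*(z - 1)*(z^2 - z - 20) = z*(z - 2)*(z - 1)*(z + 4)*(z - 5)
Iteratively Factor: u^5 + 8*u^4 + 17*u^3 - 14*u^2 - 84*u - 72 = (u - 2)*(u^4 + 10*u^3 + 37*u^2 + 60*u + 36) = (u - 2)*(u + 2)*(u^3 + 8*u^2 + 21*u + 18) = (u - 2)*(u + 2)^2*(u^2 + 6*u + 9) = (u - 2)*(u + 2)^2*(u + 3)*(u + 3)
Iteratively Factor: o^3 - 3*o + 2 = (o + 2)*(o^2 - 2*o + 1) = (o - 1)*(o + 2)*(o - 1)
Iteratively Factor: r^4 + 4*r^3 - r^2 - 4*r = (r + 1)*(r^3 + 3*r^2 - 4*r) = (r + 1)*(r + 4)*(r^2 - r) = (r - 1)*(r + 1)*(r + 4)*(r)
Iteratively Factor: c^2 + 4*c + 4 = (c + 2)*(c + 2)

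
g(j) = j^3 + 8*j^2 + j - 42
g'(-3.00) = -20.00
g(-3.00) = 0.00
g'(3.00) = 76.00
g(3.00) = 60.00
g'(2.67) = 65.11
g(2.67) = 36.74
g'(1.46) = 30.75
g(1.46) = -20.38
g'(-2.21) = -19.71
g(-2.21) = -15.93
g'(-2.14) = -19.50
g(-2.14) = -17.30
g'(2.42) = 57.29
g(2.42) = 21.44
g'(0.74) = 14.48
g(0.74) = -36.47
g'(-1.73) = -17.70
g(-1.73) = -24.96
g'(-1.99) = -18.96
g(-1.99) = -20.19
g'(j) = 3*j^2 + 16*j + 1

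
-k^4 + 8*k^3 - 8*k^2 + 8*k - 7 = (k - 7)*(k + I)*(I*k + 1)*(I*k - I)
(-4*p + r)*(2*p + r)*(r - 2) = -8*p^2*r + 16*p^2 - 2*p*r^2 + 4*p*r + r^3 - 2*r^2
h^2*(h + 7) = h^3 + 7*h^2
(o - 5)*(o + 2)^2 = o^3 - o^2 - 16*o - 20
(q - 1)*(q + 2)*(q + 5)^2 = q^4 + 11*q^3 + 33*q^2 + 5*q - 50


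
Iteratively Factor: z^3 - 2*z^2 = (z)*(z^2 - 2*z) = z*(z - 2)*(z)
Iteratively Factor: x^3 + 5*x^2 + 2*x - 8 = (x + 2)*(x^2 + 3*x - 4) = (x - 1)*(x + 2)*(x + 4)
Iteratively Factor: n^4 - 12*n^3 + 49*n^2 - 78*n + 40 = (n - 1)*(n^3 - 11*n^2 + 38*n - 40) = (n - 5)*(n - 1)*(n^2 - 6*n + 8) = (n - 5)*(n - 4)*(n - 1)*(n - 2)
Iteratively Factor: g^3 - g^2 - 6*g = (g + 2)*(g^2 - 3*g) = g*(g + 2)*(g - 3)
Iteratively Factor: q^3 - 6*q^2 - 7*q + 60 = (q + 3)*(q^2 - 9*q + 20) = (q - 5)*(q + 3)*(q - 4)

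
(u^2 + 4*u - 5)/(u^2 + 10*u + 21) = (u^2 + 4*u - 5)/(u^2 + 10*u + 21)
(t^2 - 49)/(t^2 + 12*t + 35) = (t - 7)/(t + 5)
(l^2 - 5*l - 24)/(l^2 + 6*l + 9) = (l - 8)/(l + 3)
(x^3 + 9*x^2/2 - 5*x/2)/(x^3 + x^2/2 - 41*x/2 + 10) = x/(x - 4)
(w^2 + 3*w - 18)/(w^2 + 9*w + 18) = (w - 3)/(w + 3)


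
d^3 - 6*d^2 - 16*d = d*(d - 8)*(d + 2)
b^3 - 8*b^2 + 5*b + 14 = (b - 7)*(b - 2)*(b + 1)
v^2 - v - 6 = (v - 3)*(v + 2)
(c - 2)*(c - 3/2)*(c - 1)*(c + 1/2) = c^4 - 4*c^3 + 17*c^2/4 + c/4 - 3/2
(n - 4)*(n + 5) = n^2 + n - 20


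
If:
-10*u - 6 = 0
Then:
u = -3/5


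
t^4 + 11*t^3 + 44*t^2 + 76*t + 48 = (t + 2)^2*(t + 3)*(t + 4)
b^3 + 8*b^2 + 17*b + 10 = (b + 1)*(b + 2)*(b + 5)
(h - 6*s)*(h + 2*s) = h^2 - 4*h*s - 12*s^2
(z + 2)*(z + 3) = z^2 + 5*z + 6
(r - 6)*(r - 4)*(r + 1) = r^3 - 9*r^2 + 14*r + 24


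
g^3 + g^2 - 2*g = g*(g - 1)*(g + 2)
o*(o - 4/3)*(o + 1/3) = o^3 - o^2 - 4*o/9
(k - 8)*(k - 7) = k^2 - 15*k + 56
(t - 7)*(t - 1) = t^2 - 8*t + 7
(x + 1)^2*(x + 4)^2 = x^4 + 10*x^3 + 33*x^2 + 40*x + 16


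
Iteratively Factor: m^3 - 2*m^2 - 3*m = (m - 3)*(m^2 + m) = (m - 3)*(m + 1)*(m)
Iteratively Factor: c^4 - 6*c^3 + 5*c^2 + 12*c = (c + 1)*(c^3 - 7*c^2 + 12*c) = c*(c + 1)*(c^2 - 7*c + 12) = c*(c - 4)*(c + 1)*(c - 3)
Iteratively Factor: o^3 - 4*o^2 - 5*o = (o + 1)*(o^2 - 5*o) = (o - 5)*(o + 1)*(o)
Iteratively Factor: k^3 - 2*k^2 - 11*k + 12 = (k - 4)*(k^2 + 2*k - 3) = (k - 4)*(k - 1)*(k + 3)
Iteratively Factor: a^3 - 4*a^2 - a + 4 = (a - 1)*(a^2 - 3*a - 4) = (a - 4)*(a - 1)*(a + 1)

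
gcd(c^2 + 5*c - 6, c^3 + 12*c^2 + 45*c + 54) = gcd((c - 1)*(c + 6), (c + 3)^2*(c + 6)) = c + 6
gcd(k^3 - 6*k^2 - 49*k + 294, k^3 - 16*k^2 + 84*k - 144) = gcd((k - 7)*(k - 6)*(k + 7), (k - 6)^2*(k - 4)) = k - 6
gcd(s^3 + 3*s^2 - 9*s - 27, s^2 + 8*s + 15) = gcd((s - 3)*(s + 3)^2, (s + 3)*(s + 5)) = s + 3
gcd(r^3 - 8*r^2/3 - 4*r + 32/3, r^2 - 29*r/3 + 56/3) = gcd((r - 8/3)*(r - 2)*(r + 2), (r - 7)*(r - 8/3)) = r - 8/3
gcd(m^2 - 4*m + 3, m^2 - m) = m - 1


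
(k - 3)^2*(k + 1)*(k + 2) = k^4 - 3*k^3 - 7*k^2 + 15*k + 18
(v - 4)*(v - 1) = v^2 - 5*v + 4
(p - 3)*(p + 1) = p^2 - 2*p - 3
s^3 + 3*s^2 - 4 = (s - 1)*(s + 2)^2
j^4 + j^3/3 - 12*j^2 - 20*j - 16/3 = (j - 4)*(j + 1/3)*(j + 2)^2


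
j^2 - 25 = (j - 5)*(j + 5)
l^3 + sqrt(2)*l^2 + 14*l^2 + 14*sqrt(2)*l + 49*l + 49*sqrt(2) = (l + 7)^2*(l + sqrt(2))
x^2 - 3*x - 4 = (x - 4)*(x + 1)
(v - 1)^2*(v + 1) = v^3 - v^2 - v + 1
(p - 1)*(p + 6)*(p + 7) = p^3 + 12*p^2 + 29*p - 42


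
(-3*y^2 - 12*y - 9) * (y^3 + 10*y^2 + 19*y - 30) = -3*y^5 - 42*y^4 - 186*y^3 - 228*y^2 + 189*y + 270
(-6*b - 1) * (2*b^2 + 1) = -12*b^3 - 2*b^2 - 6*b - 1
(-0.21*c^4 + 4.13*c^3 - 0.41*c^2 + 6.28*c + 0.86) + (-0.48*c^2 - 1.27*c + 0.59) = -0.21*c^4 + 4.13*c^3 - 0.89*c^2 + 5.01*c + 1.45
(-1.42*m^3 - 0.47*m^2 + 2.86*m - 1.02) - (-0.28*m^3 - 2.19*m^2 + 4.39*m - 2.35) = -1.14*m^3 + 1.72*m^2 - 1.53*m + 1.33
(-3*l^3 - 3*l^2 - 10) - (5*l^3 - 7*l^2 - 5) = -8*l^3 + 4*l^2 - 5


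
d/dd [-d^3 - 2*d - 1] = -3*d^2 - 2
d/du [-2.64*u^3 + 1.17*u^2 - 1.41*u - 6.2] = -7.92*u^2 + 2.34*u - 1.41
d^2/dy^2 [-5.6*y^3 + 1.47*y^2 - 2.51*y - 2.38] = 2.94 - 33.6*y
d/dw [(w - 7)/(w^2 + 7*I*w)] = (-w^2 + 14*w + 49*I)/(w^2*(w^2 + 14*I*w - 49))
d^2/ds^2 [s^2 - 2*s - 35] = 2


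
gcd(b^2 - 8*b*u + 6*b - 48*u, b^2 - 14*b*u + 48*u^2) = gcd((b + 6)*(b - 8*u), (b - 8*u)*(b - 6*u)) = -b + 8*u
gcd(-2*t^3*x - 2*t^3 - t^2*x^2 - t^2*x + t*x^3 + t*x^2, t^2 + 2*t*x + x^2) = t + x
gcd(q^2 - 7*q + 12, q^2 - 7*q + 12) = q^2 - 7*q + 12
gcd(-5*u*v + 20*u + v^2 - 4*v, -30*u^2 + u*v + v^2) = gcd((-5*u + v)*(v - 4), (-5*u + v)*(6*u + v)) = 5*u - v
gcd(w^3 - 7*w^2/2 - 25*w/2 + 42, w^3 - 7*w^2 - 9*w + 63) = w - 3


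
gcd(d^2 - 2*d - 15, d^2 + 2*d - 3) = d + 3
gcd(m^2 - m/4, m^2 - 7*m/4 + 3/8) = m - 1/4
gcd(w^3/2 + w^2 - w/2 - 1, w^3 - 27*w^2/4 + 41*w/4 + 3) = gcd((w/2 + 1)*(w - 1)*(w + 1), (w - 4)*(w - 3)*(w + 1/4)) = 1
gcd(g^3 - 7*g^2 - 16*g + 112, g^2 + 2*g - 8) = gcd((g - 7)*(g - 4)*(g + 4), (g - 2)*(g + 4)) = g + 4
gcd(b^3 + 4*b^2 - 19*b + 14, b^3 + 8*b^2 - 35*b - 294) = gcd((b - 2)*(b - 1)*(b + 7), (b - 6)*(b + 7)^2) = b + 7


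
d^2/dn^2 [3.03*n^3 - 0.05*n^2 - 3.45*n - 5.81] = 18.18*n - 0.1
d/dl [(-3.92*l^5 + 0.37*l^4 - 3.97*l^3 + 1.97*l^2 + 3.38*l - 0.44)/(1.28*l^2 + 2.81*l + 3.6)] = (-15.0528*l^6 - 43.1136*l^5 - 72.5225*l^4 - 16.9834*l^3 - 41.6667*l^2 + 15.3104*l + 13.4044)/(1.6384*l^4 + 7.1936*l^3 + 17.1121*l^2 + 20.232*l + 12.96)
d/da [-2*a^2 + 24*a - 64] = 24 - 4*a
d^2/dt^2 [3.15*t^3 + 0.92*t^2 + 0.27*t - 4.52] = 18.9*t + 1.84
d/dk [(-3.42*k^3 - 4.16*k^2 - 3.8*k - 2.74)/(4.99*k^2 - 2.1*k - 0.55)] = (-17.0658*k^4 + 14.364*k^3 + 33.341*k^2 + 31.9212*k - 3.664)/(24.9001*k^4 - 20.958*k^3 - 1.079*k^2 + 2.31*k + 0.3025)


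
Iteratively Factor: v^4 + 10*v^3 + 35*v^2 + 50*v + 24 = (v + 4)*(v^3 + 6*v^2 + 11*v + 6) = (v + 2)*(v + 4)*(v^2 + 4*v + 3) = (v + 1)*(v + 2)*(v + 4)*(v + 3)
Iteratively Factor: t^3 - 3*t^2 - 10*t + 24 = (t - 4)*(t^2 + t - 6) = (t - 4)*(t + 3)*(t - 2)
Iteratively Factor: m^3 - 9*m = (m + 3)*(m^2 - 3*m) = (m - 3)*(m + 3)*(m)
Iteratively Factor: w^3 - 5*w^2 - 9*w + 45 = (w - 5)*(w^2 - 9) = (w - 5)*(w + 3)*(w - 3)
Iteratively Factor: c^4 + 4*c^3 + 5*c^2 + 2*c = (c + 1)*(c^3 + 3*c^2 + 2*c) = (c + 1)^2*(c^2 + 2*c) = (c + 1)^2*(c + 2)*(c)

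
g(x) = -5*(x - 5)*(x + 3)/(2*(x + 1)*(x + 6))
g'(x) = 5*(x - 5)*(x + 3)/(2*(x + 1)*(x + 6)^2) - 5*(x - 5)/(2*(x + 1)*(x + 6)) + 5*(x - 5)*(x + 3)/(2*(x + 1)^2*(x + 6)) - 5*(x + 3)/(2*(x + 1)*(x + 6)) = 15*(-3*x^2 - 14*x - 31)/(2*(x^4 + 14*x^3 + 61*x^2 + 84*x + 36))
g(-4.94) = 11.54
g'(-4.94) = -15.07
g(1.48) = 2.13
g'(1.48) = -1.27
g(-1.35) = -16.09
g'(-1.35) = -49.74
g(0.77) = 3.33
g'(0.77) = -2.28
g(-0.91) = 67.41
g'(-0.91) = -741.38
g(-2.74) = -0.89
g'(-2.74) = -3.53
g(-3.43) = 1.45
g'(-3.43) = -3.51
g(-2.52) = -1.71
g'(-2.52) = -3.96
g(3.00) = 0.83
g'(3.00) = -0.58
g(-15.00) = -4.76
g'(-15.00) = -0.23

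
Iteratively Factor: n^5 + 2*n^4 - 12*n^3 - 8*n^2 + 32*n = (n - 2)*(n^4 + 4*n^3 - 4*n^2 - 16*n) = (n - 2)*(n + 2)*(n^3 + 2*n^2 - 8*n) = n*(n - 2)*(n + 2)*(n^2 + 2*n - 8) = n*(n - 2)^2*(n + 2)*(n + 4)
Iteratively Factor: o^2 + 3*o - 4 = (o - 1)*(o + 4)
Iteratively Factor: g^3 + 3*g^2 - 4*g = (g + 4)*(g^2 - g) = g*(g + 4)*(g - 1)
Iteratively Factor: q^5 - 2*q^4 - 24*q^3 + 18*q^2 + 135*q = (q + 3)*(q^4 - 5*q^3 - 9*q^2 + 45*q) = (q - 5)*(q + 3)*(q^3 - 9*q) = (q - 5)*(q + 3)^2*(q^2 - 3*q) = q*(q - 5)*(q + 3)^2*(q - 3)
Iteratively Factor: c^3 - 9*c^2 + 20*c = (c - 4)*(c^2 - 5*c) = c*(c - 4)*(c - 5)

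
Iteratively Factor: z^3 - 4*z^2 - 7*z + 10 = (z - 1)*(z^2 - 3*z - 10) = (z - 1)*(z + 2)*(z - 5)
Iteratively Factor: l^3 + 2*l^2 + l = (l + 1)*(l^2 + l) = l*(l + 1)*(l + 1)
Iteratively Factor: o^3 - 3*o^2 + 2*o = (o)*(o^2 - 3*o + 2) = o*(o - 1)*(o - 2)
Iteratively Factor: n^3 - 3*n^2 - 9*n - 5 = (n - 5)*(n^2 + 2*n + 1) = (n - 5)*(n + 1)*(n + 1)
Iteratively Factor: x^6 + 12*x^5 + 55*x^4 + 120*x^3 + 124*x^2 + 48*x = (x + 2)*(x^5 + 10*x^4 + 35*x^3 + 50*x^2 + 24*x) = (x + 1)*(x + 2)*(x^4 + 9*x^3 + 26*x^2 + 24*x) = (x + 1)*(x + 2)*(x + 3)*(x^3 + 6*x^2 + 8*x) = (x + 1)*(x + 2)*(x + 3)*(x + 4)*(x^2 + 2*x) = x*(x + 1)*(x + 2)*(x + 3)*(x + 4)*(x + 2)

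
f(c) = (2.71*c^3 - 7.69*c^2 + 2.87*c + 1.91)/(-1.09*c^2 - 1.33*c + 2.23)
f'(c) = (2.18*c + 1.33)*(2.71*c^3 - 7.69*c^2 + 2.87*c + 1.91)/(-1.09*c^2 - 1.33*c + 2.23)^2 + (8.13*c^2 - 15.38*c + 2.87)/(-1.09*c^2 - 1.33*c + 2.23)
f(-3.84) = 31.59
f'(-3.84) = 4.65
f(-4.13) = 30.55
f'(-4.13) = 2.70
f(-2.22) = 380.29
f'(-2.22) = 6641.46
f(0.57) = 1.39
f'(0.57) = 0.28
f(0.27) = 1.22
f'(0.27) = 0.92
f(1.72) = 0.64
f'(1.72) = -1.14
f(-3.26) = 36.48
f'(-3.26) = 14.21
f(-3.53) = 33.53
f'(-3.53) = 8.26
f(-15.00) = 48.94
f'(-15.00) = -2.36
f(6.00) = -7.28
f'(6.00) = -2.19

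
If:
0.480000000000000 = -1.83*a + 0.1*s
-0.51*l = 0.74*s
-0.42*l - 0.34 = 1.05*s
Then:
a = -0.30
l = 1.12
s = -0.77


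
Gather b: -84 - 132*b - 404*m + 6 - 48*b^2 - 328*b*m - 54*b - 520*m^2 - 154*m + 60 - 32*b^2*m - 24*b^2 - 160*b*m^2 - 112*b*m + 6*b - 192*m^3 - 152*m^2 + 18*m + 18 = b^2*(-32*m - 72) + b*(-160*m^2 - 440*m - 180) - 192*m^3 - 672*m^2 - 540*m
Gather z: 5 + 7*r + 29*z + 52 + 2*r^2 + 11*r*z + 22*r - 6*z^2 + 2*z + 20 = 2*r^2 + 29*r - 6*z^2 + z*(11*r + 31) + 77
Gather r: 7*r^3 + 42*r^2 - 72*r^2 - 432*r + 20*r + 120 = 7*r^3 - 30*r^2 - 412*r + 120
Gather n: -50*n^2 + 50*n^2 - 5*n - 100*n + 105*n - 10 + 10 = 0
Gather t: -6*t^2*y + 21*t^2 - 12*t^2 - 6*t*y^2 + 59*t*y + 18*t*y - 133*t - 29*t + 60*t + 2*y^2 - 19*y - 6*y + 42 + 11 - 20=t^2*(9 - 6*y) + t*(-6*y^2 + 77*y - 102) + 2*y^2 - 25*y + 33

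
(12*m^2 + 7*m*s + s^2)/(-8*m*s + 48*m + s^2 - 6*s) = (12*m^2 + 7*m*s + s^2)/(-8*m*s + 48*m + s^2 - 6*s)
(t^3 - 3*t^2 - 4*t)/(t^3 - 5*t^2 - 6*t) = (t - 4)/(t - 6)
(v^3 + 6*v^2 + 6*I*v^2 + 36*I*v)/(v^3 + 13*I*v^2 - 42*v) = (v + 6)/(v + 7*I)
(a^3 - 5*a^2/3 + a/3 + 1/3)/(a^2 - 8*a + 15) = (3*a^3 - 5*a^2 + a + 1)/(3*(a^2 - 8*a + 15))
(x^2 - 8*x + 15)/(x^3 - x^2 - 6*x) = (x - 5)/(x*(x + 2))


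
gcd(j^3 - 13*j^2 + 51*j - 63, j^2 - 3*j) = j - 3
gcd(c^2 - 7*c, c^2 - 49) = c - 7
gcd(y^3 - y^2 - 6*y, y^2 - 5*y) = y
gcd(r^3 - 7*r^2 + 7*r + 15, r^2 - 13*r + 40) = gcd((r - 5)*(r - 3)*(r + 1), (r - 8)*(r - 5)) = r - 5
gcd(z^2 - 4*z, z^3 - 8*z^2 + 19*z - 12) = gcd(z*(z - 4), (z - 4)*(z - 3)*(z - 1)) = z - 4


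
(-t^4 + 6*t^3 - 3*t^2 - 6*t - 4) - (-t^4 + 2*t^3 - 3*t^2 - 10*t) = 4*t^3 + 4*t - 4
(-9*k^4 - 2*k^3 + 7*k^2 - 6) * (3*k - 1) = -27*k^5 + 3*k^4 + 23*k^3 - 7*k^2 - 18*k + 6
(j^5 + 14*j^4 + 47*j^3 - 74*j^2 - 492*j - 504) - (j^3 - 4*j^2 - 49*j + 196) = j^5 + 14*j^4 + 46*j^3 - 70*j^2 - 443*j - 700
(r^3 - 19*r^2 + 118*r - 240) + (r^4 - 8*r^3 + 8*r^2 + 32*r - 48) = r^4 - 7*r^3 - 11*r^2 + 150*r - 288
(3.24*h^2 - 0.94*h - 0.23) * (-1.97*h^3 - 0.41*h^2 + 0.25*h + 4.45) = -6.3828*h^5 + 0.5234*h^4 + 1.6485*h^3 + 14.2773*h^2 - 4.2405*h - 1.0235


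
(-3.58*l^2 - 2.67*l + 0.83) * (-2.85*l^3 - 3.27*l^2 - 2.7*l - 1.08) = 10.203*l^5 + 19.3161*l^4 + 16.0314*l^3 + 8.3613*l^2 + 0.6426*l - 0.8964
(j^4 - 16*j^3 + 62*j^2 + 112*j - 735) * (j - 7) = j^5 - 23*j^4 + 174*j^3 - 322*j^2 - 1519*j + 5145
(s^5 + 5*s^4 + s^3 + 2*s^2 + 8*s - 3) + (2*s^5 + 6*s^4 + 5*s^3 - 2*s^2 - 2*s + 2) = 3*s^5 + 11*s^4 + 6*s^3 + 6*s - 1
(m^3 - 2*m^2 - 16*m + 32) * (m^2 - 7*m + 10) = m^5 - 9*m^4 + 8*m^3 + 124*m^2 - 384*m + 320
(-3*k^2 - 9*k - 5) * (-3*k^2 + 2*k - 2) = 9*k^4 + 21*k^3 + 3*k^2 + 8*k + 10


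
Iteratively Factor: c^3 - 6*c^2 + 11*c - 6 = (c - 1)*(c^2 - 5*c + 6) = (c - 3)*(c - 1)*(c - 2)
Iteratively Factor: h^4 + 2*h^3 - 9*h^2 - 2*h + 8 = (h - 1)*(h^3 + 3*h^2 - 6*h - 8) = (h - 2)*(h - 1)*(h^2 + 5*h + 4) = (h - 2)*(h - 1)*(h + 4)*(h + 1)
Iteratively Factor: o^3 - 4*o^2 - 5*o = (o)*(o^2 - 4*o - 5) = o*(o - 5)*(o + 1)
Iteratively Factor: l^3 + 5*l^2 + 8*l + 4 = (l + 2)*(l^2 + 3*l + 2) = (l + 1)*(l + 2)*(l + 2)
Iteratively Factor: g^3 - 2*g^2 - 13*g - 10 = (g + 1)*(g^2 - 3*g - 10) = (g - 5)*(g + 1)*(g + 2)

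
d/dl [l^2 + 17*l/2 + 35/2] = 2*l + 17/2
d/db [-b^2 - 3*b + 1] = -2*b - 3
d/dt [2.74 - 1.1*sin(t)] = -1.1*cos(t)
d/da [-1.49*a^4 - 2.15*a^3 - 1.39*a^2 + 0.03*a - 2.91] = -5.96*a^3 - 6.45*a^2 - 2.78*a + 0.03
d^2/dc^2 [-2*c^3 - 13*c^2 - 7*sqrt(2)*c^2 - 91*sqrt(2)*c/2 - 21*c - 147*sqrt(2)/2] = -12*c - 26 - 14*sqrt(2)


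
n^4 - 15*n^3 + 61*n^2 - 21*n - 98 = (n - 7)^2*(n - 2)*(n + 1)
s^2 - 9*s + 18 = (s - 6)*(s - 3)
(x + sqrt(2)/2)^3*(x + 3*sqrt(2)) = x^4 + 9*sqrt(2)*x^3/2 + 21*x^2/2 + 19*sqrt(2)*x/4 + 3/2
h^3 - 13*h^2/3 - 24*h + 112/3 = (h - 7)*(h - 4/3)*(h + 4)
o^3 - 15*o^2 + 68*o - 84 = (o - 7)*(o - 6)*(o - 2)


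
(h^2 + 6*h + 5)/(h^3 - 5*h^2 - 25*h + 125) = (h + 1)/(h^2 - 10*h + 25)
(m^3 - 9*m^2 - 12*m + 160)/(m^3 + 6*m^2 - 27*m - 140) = (m - 8)/(m + 7)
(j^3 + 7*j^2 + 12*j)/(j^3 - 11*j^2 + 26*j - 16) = j*(j^2 + 7*j + 12)/(j^3 - 11*j^2 + 26*j - 16)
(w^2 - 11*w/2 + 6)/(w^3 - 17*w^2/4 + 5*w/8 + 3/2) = 4*(2*w - 3)/(8*w^2 - 2*w - 3)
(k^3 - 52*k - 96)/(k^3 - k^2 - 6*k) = (k^2 - 2*k - 48)/(k*(k - 3))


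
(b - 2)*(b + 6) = b^2 + 4*b - 12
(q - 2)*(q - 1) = q^2 - 3*q + 2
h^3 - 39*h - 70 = (h - 7)*(h + 2)*(h + 5)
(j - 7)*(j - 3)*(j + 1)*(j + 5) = j^4 - 4*j^3 - 34*j^2 + 76*j + 105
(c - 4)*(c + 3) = c^2 - c - 12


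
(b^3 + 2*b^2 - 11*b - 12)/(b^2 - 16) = (b^2 - 2*b - 3)/(b - 4)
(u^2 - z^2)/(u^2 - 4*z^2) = (u^2 - z^2)/(u^2 - 4*z^2)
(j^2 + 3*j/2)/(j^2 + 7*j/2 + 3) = j/(j + 2)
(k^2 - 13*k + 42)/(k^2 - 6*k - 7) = (k - 6)/(k + 1)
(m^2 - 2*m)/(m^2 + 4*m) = (m - 2)/(m + 4)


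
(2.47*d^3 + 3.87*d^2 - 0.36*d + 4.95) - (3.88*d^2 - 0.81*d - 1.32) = 2.47*d^3 - 0.00999999999999979*d^2 + 0.45*d + 6.27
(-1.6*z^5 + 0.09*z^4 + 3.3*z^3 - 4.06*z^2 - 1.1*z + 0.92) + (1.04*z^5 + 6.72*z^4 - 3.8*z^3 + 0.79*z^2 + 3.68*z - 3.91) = -0.56*z^5 + 6.81*z^4 - 0.5*z^3 - 3.27*z^2 + 2.58*z - 2.99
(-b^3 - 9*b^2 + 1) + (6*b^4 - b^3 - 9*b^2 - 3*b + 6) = 6*b^4 - 2*b^3 - 18*b^2 - 3*b + 7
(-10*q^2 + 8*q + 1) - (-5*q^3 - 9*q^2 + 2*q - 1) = 5*q^3 - q^2 + 6*q + 2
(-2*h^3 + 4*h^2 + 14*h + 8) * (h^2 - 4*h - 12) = -2*h^5 + 12*h^4 + 22*h^3 - 96*h^2 - 200*h - 96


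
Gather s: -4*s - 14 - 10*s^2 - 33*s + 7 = -10*s^2 - 37*s - 7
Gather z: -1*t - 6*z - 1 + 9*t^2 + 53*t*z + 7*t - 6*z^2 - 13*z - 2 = 9*t^2 + 6*t - 6*z^2 + z*(53*t - 19) - 3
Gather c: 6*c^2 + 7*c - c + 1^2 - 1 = 6*c^2 + 6*c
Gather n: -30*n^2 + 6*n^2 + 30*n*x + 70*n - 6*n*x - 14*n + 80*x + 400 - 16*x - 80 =-24*n^2 + n*(24*x + 56) + 64*x + 320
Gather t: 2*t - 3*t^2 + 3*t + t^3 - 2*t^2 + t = t^3 - 5*t^2 + 6*t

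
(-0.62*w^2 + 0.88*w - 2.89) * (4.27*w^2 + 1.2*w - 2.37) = -2.6474*w^4 + 3.0136*w^3 - 9.8149*w^2 - 5.5536*w + 6.8493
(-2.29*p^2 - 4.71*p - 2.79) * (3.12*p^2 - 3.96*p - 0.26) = -7.1448*p^4 - 5.6268*p^3 + 10.5422*p^2 + 12.273*p + 0.7254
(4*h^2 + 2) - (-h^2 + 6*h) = 5*h^2 - 6*h + 2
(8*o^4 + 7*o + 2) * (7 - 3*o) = -24*o^5 + 56*o^4 - 21*o^2 + 43*o + 14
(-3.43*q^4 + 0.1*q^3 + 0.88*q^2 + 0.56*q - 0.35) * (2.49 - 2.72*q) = 9.3296*q^5 - 8.8127*q^4 - 2.1446*q^3 + 0.668*q^2 + 2.3464*q - 0.8715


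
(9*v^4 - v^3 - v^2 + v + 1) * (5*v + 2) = 45*v^5 + 13*v^4 - 7*v^3 + 3*v^2 + 7*v + 2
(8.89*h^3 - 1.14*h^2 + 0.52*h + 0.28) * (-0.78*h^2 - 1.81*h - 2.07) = -6.9342*h^5 - 15.2017*h^4 - 16.7445*h^3 + 1.2002*h^2 - 1.5832*h - 0.5796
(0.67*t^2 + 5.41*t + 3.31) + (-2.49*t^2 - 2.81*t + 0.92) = -1.82*t^2 + 2.6*t + 4.23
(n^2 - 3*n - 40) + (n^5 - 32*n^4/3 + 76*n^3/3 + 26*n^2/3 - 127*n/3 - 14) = n^5 - 32*n^4/3 + 76*n^3/3 + 29*n^2/3 - 136*n/3 - 54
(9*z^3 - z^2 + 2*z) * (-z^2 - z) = -9*z^5 - 8*z^4 - z^3 - 2*z^2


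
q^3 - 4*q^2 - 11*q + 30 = (q - 5)*(q - 2)*(q + 3)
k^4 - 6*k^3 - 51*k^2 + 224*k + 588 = (k - 7)^2*(k + 2)*(k + 6)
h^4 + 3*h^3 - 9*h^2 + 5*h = h*(h - 1)^2*(h + 5)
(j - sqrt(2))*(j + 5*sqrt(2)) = j^2 + 4*sqrt(2)*j - 10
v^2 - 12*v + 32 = (v - 8)*(v - 4)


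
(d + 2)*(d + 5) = d^2 + 7*d + 10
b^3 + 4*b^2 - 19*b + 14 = (b - 2)*(b - 1)*(b + 7)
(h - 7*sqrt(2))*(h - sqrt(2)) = h^2 - 8*sqrt(2)*h + 14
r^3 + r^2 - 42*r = r*(r - 6)*(r + 7)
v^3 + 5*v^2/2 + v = v*(v + 1/2)*(v + 2)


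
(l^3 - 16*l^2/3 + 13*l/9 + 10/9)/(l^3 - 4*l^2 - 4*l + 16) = (9*l^3 - 48*l^2 + 13*l + 10)/(9*(l^3 - 4*l^2 - 4*l + 16))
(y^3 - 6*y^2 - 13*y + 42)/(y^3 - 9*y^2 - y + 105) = (y - 2)/(y - 5)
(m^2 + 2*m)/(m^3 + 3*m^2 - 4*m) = (m + 2)/(m^2 + 3*m - 4)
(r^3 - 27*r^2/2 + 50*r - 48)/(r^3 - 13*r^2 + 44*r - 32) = (r - 3/2)/(r - 1)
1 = 1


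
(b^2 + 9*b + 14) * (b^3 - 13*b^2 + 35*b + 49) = b^5 - 4*b^4 - 68*b^3 + 182*b^2 + 931*b + 686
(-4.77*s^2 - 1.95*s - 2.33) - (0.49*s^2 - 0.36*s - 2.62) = -5.26*s^2 - 1.59*s + 0.29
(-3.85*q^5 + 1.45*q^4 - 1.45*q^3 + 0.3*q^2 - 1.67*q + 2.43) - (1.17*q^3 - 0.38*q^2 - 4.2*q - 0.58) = -3.85*q^5 + 1.45*q^4 - 2.62*q^3 + 0.68*q^2 + 2.53*q + 3.01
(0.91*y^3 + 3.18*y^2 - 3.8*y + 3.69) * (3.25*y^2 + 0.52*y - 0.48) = 2.9575*y^5 + 10.8082*y^4 - 11.1332*y^3 + 8.4901*y^2 + 3.7428*y - 1.7712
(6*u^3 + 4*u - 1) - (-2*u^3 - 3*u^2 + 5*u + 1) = 8*u^3 + 3*u^2 - u - 2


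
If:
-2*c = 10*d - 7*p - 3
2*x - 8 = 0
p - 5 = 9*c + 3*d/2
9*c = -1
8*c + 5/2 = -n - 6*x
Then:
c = -1/9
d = -562/9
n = -461/18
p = -269/3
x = 4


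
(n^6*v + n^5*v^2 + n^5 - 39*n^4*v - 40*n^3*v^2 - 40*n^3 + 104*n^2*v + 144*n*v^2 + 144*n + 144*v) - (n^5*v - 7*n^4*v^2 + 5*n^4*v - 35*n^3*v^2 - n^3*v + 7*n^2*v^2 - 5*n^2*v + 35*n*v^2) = n^6*v + n^5*v^2 - n^5*v + n^5 + 7*n^4*v^2 - 44*n^4*v - 5*n^3*v^2 + n^3*v - 40*n^3 - 7*n^2*v^2 + 109*n^2*v + 109*n*v^2 + 144*n + 144*v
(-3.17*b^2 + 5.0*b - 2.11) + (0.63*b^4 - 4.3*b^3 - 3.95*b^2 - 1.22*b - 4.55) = 0.63*b^4 - 4.3*b^3 - 7.12*b^2 + 3.78*b - 6.66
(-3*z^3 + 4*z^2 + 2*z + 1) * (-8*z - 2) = 24*z^4 - 26*z^3 - 24*z^2 - 12*z - 2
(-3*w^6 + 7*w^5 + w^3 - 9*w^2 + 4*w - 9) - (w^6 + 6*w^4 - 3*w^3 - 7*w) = -4*w^6 + 7*w^5 - 6*w^4 + 4*w^3 - 9*w^2 + 11*w - 9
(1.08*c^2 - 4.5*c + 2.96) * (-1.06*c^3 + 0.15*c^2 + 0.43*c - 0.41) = -1.1448*c^5 + 4.932*c^4 - 3.3482*c^3 - 1.9338*c^2 + 3.1178*c - 1.2136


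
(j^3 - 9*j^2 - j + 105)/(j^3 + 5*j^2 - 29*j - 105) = (j - 7)/(j + 7)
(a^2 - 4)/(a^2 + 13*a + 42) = (a^2 - 4)/(a^2 + 13*a + 42)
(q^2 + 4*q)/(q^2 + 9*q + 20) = q/(q + 5)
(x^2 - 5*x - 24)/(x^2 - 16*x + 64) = (x + 3)/(x - 8)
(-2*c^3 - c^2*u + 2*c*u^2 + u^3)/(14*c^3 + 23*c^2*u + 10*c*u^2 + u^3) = (-c + u)/(7*c + u)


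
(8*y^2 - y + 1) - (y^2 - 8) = 7*y^2 - y + 9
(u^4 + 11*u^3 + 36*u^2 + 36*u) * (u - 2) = u^5 + 9*u^4 + 14*u^3 - 36*u^2 - 72*u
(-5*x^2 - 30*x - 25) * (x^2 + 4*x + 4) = -5*x^4 - 50*x^3 - 165*x^2 - 220*x - 100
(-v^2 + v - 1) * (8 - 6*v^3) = 6*v^5 - 6*v^4 + 6*v^3 - 8*v^2 + 8*v - 8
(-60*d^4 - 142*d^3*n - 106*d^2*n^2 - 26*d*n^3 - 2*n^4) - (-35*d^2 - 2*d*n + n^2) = -60*d^4 - 142*d^3*n - 106*d^2*n^2 + 35*d^2 - 26*d*n^3 + 2*d*n - 2*n^4 - n^2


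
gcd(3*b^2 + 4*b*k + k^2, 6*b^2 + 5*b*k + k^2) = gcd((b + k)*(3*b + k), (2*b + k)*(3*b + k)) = 3*b + k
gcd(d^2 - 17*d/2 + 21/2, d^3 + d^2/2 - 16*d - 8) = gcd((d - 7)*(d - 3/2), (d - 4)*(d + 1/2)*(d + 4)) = 1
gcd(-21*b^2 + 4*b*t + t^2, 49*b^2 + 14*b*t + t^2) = 7*b + t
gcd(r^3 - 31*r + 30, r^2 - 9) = 1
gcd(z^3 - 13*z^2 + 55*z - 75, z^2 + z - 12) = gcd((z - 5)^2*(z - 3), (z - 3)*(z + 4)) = z - 3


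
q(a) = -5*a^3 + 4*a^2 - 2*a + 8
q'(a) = -15*a^2 + 8*a - 2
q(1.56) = -4.37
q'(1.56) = -26.02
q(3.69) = -196.13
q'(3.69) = -176.72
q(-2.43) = 108.22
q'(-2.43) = -110.01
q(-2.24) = 88.75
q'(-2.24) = -95.18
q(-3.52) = 282.67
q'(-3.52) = -216.02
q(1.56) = -4.37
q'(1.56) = -26.02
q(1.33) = 0.65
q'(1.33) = -17.89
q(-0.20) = 8.60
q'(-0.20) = -4.20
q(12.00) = -8080.00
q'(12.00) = -2066.00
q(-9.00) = 3995.00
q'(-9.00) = -1289.00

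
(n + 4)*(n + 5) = n^2 + 9*n + 20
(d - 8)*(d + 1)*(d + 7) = d^3 - 57*d - 56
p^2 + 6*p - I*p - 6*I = (p + 6)*(p - I)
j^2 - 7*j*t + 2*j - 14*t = (j + 2)*(j - 7*t)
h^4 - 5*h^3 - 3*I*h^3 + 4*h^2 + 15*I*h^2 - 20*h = h*(h - 5)*(h - 4*I)*(h + I)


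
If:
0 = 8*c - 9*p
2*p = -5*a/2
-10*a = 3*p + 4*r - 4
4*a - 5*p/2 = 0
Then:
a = 0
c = 0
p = 0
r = 1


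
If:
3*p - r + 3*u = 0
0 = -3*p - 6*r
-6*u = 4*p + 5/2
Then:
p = 5/6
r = -5/12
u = -35/36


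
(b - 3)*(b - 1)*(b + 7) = b^3 + 3*b^2 - 25*b + 21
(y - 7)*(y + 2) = y^2 - 5*y - 14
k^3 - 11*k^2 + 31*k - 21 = (k - 7)*(k - 3)*(k - 1)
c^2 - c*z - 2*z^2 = (c - 2*z)*(c + z)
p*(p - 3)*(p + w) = p^3 + p^2*w - 3*p^2 - 3*p*w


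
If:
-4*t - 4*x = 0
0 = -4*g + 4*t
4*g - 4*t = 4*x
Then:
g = 0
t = 0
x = 0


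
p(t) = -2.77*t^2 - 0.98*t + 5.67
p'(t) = -5.54*t - 0.98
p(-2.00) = -3.45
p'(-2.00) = 10.10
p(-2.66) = -11.32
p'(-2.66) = 13.76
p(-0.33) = 5.69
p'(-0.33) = 0.85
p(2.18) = -9.63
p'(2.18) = -13.06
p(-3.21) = -19.73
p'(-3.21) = 16.80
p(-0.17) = 5.76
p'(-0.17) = -0.04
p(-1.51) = 0.83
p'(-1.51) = 7.39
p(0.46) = 4.63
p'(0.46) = -3.53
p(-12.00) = -381.45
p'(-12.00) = 65.50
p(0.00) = 5.67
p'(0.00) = -0.98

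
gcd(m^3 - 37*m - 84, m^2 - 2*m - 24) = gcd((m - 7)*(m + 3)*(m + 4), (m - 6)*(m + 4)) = m + 4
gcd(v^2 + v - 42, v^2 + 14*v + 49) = v + 7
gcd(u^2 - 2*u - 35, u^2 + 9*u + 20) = u + 5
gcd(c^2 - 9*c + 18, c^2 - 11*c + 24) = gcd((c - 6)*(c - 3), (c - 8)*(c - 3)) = c - 3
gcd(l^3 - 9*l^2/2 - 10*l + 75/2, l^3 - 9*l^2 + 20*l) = l - 5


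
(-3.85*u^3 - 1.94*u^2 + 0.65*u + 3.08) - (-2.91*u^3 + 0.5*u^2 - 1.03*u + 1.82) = -0.94*u^3 - 2.44*u^2 + 1.68*u + 1.26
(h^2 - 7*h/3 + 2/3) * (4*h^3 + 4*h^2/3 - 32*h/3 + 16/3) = 4*h^5 - 8*h^4 - 100*h^3/9 + 280*h^2/9 - 176*h/9 + 32/9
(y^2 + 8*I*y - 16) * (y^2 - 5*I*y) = y^4 + 3*I*y^3 + 24*y^2 + 80*I*y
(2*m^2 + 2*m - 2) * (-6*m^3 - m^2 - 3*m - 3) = -12*m^5 - 14*m^4 + 4*m^3 - 10*m^2 + 6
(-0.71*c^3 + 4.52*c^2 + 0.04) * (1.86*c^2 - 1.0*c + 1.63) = -1.3206*c^5 + 9.1172*c^4 - 5.6773*c^3 + 7.442*c^2 - 0.04*c + 0.0652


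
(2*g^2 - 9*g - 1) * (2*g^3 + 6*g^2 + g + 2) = 4*g^5 - 6*g^4 - 54*g^3 - 11*g^2 - 19*g - 2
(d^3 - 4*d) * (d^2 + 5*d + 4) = d^5 + 5*d^4 - 20*d^2 - 16*d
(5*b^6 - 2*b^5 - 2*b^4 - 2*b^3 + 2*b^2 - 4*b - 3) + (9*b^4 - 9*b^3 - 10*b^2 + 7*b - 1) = 5*b^6 - 2*b^5 + 7*b^4 - 11*b^3 - 8*b^2 + 3*b - 4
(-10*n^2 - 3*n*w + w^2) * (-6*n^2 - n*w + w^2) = 60*n^4 + 28*n^3*w - 13*n^2*w^2 - 4*n*w^3 + w^4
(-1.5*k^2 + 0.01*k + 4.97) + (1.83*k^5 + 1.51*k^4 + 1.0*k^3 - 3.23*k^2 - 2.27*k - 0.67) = 1.83*k^5 + 1.51*k^4 + 1.0*k^3 - 4.73*k^2 - 2.26*k + 4.3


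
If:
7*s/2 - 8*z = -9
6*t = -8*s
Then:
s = 16*z/7 - 18/7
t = 24/7 - 64*z/21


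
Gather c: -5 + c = c - 5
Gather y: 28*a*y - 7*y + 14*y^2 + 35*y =14*y^2 + y*(28*a + 28)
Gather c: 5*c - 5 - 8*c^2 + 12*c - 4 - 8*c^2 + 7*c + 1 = -16*c^2 + 24*c - 8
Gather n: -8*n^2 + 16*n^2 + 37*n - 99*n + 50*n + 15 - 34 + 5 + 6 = 8*n^2 - 12*n - 8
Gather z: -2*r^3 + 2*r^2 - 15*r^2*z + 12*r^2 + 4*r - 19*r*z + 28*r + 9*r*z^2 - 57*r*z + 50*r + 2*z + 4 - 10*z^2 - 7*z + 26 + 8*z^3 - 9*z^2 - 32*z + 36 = -2*r^3 + 14*r^2 + 82*r + 8*z^3 + z^2*(9*r - 19) + z*(-15*r^2 - 76*r - 37) + 66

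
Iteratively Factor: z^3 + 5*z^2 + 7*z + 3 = (z + 1)*(z^2 + 4*z + 3) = (z + 1)*(z + 3)*(z + 1)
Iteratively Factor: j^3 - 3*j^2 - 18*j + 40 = (j + 4)*(j^2 - 7*j + 10) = (j - 5)*(j + 4)*(j - 2)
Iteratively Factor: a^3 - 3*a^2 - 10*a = (a + 2)*(a^2 - 5*a) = (a - 5)*(a + 2)*(a)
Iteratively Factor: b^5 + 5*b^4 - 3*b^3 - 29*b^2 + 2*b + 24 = (b - 1)*(b^4 + 6*b^3 + 3*b^2 - 26*b - 24) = (b - 2)*(b - 1)*(b^3 + 8*b^2 + 19*b + 12) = (b - 2)*(b - 1)*(b + 4)*(b^2 + 4*b + 3) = (b - 2)*(b - 1)*(b + 1)*(b + 4)*(b + 3)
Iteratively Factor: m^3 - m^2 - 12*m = (m)*(m^2 - m - 12) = m*(m + 3)*(m - 4)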